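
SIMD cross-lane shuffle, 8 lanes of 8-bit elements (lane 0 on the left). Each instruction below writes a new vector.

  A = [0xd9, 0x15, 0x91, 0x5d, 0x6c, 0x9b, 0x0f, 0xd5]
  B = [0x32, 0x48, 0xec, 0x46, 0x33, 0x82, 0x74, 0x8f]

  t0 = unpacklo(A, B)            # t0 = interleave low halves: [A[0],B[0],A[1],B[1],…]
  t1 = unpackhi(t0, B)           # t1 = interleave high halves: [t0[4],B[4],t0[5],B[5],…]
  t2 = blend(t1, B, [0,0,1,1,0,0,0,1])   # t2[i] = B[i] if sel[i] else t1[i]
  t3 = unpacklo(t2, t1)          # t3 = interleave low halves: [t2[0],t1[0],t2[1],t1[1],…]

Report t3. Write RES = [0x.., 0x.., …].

→ t0 |d9|32|15|48|91|ec|5d|46|
→ t1 |91|33|ec|82|5d|74|46|8f|
→ t2 |91|33|ec|46|5d|74|46|8f|
→ t3 |91|91|33|33|ec|ec|46|82|

RES = [0x91, 0x91, 0x33, 0x33, 0xec, 0xec, 0x46, 0x82]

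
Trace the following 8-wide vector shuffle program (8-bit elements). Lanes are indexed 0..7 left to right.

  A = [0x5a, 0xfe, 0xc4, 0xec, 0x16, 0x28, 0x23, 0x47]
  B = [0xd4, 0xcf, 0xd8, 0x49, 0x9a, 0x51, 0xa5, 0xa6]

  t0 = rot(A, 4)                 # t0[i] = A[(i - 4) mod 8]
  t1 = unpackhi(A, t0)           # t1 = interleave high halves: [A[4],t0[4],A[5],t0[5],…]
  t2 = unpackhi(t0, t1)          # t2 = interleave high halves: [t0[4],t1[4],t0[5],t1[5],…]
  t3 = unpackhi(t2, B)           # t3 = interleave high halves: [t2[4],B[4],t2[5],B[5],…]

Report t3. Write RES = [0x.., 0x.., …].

  t0: 16 28 23 47 5a fe c4 ec
  t1: 16 5a 28 fe 23 c4 47 ec
  t2: 5a 23 fe c4 c4 47 ec ec
  t3: c4 9a 47 51 ec a5 ec a6

RES = [0xc4, 0x9a, 0x47, 0x51, 0xec, 0xa5, 0xec, 0xa6]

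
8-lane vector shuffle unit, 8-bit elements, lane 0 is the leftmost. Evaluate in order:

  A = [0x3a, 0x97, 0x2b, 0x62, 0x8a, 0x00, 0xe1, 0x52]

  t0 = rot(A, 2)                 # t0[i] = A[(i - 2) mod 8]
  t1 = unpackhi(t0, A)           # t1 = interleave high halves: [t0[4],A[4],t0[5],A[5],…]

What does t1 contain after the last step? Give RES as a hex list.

t0 = [0xe1, 0x52, 0x3a, 0x97, 0x2b, 0x62, 0x8a, 0x00]
t1 = [0x2b, 0x8a, 0x62, 0x00, 0x8a, 0xe1, 0x00, 0x52]

RES = [0x2b, 0x8a, 0x62, 0x00, 0x8a, 0xe1, 0x00, 0x52]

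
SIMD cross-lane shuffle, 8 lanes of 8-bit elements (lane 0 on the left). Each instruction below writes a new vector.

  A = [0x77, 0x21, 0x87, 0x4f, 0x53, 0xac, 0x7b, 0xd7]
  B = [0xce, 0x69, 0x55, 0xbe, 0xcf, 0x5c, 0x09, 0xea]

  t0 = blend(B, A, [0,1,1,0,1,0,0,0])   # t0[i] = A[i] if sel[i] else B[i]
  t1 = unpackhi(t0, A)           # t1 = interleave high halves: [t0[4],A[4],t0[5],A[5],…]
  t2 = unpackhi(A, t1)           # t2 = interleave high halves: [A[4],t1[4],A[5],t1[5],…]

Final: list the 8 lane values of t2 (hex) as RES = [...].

  t0: ce 21 87 be 53 5c 09 ea
  t1: 53 53 5c ac 09 7b ea d7
  t2: 53 09 ac 7b 7b ea d7 d7

RES = [ 0x53  0x09  0xac  0x7b  0x7b  0xea  0xd7  0xd7 ]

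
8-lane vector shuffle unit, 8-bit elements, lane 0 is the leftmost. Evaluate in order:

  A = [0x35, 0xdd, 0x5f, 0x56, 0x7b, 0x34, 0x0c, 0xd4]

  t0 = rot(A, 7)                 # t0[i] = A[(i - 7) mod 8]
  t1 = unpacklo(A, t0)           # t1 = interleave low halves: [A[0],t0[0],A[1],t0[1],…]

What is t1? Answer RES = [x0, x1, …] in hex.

RES = [ 0x35  0xdd  0xdd  0x5f  0x5f  0x56  0x56  0x7b ]

  t0: dd 5f 56 7b 34 0c d4 35
  t1: 35 dd dd 5f 5f 56 56 7b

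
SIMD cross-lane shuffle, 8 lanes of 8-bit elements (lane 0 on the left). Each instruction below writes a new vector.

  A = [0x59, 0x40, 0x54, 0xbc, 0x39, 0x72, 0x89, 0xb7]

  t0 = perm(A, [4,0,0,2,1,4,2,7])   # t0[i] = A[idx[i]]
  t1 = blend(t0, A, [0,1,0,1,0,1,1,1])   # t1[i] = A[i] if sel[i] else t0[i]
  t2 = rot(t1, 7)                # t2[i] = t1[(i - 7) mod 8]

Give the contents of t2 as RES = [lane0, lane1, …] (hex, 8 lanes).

RES = [0x40, 0x59, 0xbc, 0x40, 0x72, 0x89, 0xb7, 0x39]

t0 = [0x39, 0x59, 0x59, 0x54, 0x40, 0x39, 0x54, 0xb7]
t1 = [0x39, 0x40, 0x59, 0xbc, 0x40, 0x72, 0x89, 0xb7]
t2 = [0x40, 0x59, 0xbc, 0x40, 0x72, 0x89, 0xb7, 0x39]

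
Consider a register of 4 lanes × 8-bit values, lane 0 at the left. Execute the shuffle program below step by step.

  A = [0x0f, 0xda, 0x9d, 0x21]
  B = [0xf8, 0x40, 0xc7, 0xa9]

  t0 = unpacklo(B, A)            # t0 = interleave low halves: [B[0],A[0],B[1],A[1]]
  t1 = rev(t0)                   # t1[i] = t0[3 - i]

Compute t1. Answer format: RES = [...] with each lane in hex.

→ t0 |f8|0f|40|da|
→ t1 |da|40|0f|f8|

RES = [ 0xda  0x40  0x0f  0xf8 ]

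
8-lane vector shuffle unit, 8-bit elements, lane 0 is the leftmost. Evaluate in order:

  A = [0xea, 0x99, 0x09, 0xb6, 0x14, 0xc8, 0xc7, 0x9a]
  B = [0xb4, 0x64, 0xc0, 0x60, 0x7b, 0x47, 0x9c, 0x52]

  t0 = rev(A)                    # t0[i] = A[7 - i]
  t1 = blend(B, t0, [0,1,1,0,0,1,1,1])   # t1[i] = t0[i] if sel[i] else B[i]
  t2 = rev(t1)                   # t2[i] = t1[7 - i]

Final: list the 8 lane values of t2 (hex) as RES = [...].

t0 = [0x9a, 0xc7, 0xc8, 0x14, 0xb6, 0x09, 0x99, 0xea]
t1 = [0xb4, 0xc7, 0xc8, 0x60, 0x7b, 0x09, 0x99, 0xea]
t2 = [0xea, 0x99, 0x09, 0x7b, 0x60, 0xc8, 0xc7, 0xb4]

RES = [ 0xea  0x99  0x09  0x7b  0x60  0xc8  0xc7  0xb4 ]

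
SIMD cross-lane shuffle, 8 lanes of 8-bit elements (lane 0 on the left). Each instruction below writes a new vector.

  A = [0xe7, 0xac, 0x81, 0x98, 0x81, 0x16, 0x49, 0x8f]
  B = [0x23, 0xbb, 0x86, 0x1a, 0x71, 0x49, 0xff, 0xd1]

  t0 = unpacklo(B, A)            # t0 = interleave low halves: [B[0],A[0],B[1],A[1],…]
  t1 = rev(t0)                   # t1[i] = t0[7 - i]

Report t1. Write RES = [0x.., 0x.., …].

  t0: 23 e7 bb ac 86 81 1a 98
  t1: 98 1a 81 86 ac bb e7 23

RES = [ 0x98  0x1a  0x81  0x86  0xac  0xbb  0xe7  0x23 ]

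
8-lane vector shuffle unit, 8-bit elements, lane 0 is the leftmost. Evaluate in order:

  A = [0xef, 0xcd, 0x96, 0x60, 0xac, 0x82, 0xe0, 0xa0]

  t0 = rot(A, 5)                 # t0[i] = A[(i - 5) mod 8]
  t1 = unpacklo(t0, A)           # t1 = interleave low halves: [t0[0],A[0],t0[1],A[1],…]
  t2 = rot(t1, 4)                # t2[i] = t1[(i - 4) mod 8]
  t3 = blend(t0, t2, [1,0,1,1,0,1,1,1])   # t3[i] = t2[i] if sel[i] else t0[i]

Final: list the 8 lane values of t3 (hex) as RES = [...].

t0 = [0x60, 0xac, 0x82, 0xe0, 0xa0, 0xef, 0xcd, 0x96]
t1 = [0x60, 0xef, 0xac, 0xcd, 0x82, 0x96, 0xe0, 0x60]
t2 = [0x82, 0x96, 0xe0, 0x60, 0x60, 0xef, 0xac, 0xcd]
t3 = [0x82, 0xac, 0xe0, 0x60, 0xa0, 0xef, 0xac, 0xcd]

RES = [0x82, 0xac, 0xe0, 0x60, 0xa0, 0xef, 0xac, 0xcd]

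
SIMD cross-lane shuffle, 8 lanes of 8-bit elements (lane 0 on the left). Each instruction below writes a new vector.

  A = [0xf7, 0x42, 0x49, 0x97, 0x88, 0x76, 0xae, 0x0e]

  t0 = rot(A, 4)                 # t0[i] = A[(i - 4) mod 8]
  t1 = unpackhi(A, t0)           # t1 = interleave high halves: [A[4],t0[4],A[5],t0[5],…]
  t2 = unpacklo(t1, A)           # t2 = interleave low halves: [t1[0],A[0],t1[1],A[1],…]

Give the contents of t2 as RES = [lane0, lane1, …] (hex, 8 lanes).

RES = [0x88, 0xf7, 0xf7, 0x42, 0x76, 0x49, 0x42, 0x97]

→ t0 |88|76|ae|0e|f7|42|49|97|
→ t1 |88|f7|76|42|ae|49|0e|97|
→ t2 |88|f7|f7|42|76|49|42|97|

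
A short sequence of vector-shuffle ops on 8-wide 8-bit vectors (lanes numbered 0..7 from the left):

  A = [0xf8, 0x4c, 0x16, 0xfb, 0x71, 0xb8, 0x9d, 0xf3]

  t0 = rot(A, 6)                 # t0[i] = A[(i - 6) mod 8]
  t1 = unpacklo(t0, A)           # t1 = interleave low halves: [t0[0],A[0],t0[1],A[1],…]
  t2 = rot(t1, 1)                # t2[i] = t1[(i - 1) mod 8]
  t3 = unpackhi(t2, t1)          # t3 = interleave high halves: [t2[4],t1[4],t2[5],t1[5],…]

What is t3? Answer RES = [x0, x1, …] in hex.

  t0: 16 fb 71 b8 9d f3 f8 4c
  t1: 16 f8 fb 4c 71 16 b8 fb
  t2: fb 16 f8 fb 4c 71 16 b8
  t3: 4c 71 71 16 16 b8 b8 fb

RES = [0x4c, 0x71, 0x71, 0x16, 0x16, 0xb8, 0xb8, 0xfb]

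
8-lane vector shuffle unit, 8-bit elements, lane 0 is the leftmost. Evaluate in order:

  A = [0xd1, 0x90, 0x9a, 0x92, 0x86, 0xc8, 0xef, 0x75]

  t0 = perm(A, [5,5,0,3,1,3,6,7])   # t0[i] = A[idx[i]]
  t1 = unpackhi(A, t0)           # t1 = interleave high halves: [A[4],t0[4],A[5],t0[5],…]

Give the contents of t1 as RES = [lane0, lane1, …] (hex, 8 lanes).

→ t0 |c8|c8|d1|92|90|92|ef|75|
→ t1 |86|90|c8|92|ef|ef|75|75|

RES = [0x86, 0x90, 0xc8, 0x92, 0xef, 0xef, 0x75, 0x75]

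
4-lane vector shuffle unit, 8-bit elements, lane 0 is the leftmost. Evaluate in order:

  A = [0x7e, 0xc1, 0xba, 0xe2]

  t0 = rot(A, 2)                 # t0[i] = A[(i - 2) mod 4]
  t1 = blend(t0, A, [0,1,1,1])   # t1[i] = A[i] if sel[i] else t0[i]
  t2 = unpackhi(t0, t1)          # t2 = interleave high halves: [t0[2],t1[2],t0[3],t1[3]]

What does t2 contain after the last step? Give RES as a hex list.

t0 = [0xba, 0xe2, 0x7e, 0xc1]
t1 = [0xba, 0xc1, 0xba, 0xe2]
t2 = [0x7e, 0xba, 0xc1, 0xe2]

RES = [0x7e, 0xba, 0xc1, 0xe2]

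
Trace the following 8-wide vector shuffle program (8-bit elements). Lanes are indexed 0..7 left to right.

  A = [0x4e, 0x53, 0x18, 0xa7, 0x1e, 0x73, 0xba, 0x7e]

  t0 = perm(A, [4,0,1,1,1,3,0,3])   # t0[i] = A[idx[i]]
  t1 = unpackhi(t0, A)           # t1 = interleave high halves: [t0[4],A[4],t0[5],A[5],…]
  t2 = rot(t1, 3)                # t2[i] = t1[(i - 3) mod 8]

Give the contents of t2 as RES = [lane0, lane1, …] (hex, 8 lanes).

t0 = [0x1e, 0x4e, 0x53, 0x53, 0x53, 0xa7, 0x4e, 0xa7]
t1 = [0x53, 0x1e, 0xa7, 0x73, 0x4e, 0xba, 0xa7, 0x7e]
t2 = [0xba, 0xa7, 0x7e, 0x53, 0x1e, 0xa7, 0x73, 0x4e]

RES = [ 0xba  0xa7  0x7e  0x53  0x1e  0xa7  0x73  0x4e ]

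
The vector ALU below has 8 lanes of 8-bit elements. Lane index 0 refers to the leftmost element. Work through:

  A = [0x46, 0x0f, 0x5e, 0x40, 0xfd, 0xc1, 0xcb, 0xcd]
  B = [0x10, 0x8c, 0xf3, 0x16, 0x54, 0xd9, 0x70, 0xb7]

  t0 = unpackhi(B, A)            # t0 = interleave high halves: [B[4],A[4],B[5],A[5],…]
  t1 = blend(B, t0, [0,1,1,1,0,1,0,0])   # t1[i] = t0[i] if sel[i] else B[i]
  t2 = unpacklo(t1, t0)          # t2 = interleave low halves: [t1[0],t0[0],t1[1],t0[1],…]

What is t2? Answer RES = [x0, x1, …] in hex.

t0 = [0x54, 0xfd, 0xd9, 0xc1, 0x70, 0xcb, 0xb7, 0xcd]
t1 = [0x10, 0xfd, 0xd9, 0xc1, 0x54, 0xcb, 0x70, 0xb7]
t2 = [0x10, 0x54, 0xfd, 0xfd, 0xd9, 0xd9, 0xc1, 0xc1]

RES = [0x10, 0x54, 0xfd, 0xfd, 0xd9, 0xd9, 0xc1, 0xc1]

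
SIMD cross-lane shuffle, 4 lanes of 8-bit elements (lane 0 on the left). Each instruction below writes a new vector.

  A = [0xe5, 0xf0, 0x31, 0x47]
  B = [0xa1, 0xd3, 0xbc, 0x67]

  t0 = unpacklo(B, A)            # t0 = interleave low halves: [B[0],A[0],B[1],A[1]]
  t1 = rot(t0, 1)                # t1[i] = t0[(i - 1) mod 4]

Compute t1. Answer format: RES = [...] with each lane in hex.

RES = [0xf0, 0xa1, 0xe5, 0xd3]

→ t0 |a1|e5|d3|f0|
→ t1 |f0|a1|e5|d3|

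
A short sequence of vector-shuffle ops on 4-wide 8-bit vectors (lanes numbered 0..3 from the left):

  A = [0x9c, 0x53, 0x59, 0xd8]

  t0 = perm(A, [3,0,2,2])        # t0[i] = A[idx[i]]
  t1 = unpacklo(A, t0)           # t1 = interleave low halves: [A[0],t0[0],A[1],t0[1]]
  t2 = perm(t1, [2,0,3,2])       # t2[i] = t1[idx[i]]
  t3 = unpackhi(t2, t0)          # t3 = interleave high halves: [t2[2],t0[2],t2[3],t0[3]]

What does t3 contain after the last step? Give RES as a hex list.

RES = [0x9c, 0x59, 0x53, 0x59]

→ t0 |d8|9c|59|59|
→ t1 |9c|d8|53|9c|
→ t2 |53|9c|9c|53|
→ t3 |9c|59|53|59|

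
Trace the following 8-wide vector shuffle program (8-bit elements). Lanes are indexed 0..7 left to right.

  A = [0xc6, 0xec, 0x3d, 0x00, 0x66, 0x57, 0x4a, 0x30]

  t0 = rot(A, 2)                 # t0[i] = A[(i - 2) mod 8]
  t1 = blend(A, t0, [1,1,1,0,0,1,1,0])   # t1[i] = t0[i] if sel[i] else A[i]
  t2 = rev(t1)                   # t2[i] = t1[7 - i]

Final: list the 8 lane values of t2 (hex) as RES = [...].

RES = [0x30, 0x66, 0x00, 0x66, 0x00, 0xc6, 0x30, 0x4a]

→ t0 |4a|30|c6|ec|3d|00|66|57|
→ t1 |4a|30|c6|00|66|00|66|30|
→ t2 |30|66|00|66|00|c6|30|4a|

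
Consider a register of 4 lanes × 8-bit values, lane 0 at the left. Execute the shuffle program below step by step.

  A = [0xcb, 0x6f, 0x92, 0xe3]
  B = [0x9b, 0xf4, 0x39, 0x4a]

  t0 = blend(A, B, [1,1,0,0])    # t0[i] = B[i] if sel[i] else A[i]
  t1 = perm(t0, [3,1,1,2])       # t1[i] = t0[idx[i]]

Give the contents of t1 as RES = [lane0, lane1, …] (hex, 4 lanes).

RES = [ 0xe3  0xf4  0xf4  0x92 ]

t0 = [0x9b, 0xf4, 0x92, 0xe3]
t1 = [0xe3, 0xf4, 0xf4, 0x92]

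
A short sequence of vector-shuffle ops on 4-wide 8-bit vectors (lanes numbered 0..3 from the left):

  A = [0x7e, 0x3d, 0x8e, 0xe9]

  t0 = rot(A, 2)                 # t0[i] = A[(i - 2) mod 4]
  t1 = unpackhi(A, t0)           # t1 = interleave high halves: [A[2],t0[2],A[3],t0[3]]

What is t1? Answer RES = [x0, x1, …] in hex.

→ t0 |8e|e9|7e|3d|
→ t1 |8e|7e|e9|3d|

RES = [0x8e, 0x7e, 0xe9, 0x3d]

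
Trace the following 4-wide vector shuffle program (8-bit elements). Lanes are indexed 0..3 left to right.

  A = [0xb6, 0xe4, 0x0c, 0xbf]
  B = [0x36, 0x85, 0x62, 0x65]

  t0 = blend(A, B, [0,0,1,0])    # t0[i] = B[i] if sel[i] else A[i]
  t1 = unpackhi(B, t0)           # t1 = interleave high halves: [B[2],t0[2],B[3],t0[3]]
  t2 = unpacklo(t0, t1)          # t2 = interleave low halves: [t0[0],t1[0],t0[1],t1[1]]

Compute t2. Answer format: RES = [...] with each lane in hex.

t0 = [0xb6, 0xe4, 0x62, 0xbf]
t1 = [0x62, 0x62, 0x65, 0xbf]
t2 = [0xb6, 0x62, 0xe4, 0x62]

RES = [0xb6, 0x62, 0xe4, 0x62]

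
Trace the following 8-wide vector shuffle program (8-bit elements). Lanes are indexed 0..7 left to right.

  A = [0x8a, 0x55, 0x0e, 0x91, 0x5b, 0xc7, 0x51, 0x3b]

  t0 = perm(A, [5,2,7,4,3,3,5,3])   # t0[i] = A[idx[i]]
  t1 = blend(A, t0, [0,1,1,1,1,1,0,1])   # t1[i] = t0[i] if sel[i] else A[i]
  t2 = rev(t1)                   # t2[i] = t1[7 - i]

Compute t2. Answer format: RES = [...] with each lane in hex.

RES = [ 0x91  0x51  0x91  0x91  0x5b  0x3b  0x0e  0x8a ]

  t0: c7 0e 3b 5b 91 91 c7 91
  t1: 8a 0e 3b 5b 91 91 51 91
  t2: 91 51 91 91 5b 3b 0e 8a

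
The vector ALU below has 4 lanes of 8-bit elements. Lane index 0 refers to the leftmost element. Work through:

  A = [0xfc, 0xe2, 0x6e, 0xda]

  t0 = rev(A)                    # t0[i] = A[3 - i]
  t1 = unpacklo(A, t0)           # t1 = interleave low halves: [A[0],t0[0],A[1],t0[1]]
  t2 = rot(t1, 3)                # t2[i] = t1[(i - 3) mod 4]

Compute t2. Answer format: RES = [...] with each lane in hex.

→ t0 |da|6e|e2|fc|
→ t1 |fc|da|e2|6e|
→ t2 |da|e2|6e|fc|

RES = [0xda, 0xe2, 0x6e, 0xfc]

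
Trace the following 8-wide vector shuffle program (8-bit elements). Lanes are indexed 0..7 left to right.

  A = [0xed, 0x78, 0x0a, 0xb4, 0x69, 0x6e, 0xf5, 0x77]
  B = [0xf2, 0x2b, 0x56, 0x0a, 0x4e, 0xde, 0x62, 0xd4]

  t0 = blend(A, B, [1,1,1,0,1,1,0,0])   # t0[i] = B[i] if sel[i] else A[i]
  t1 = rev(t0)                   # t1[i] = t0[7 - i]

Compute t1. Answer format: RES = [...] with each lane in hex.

  t0: f2 2b 56 b4 4e de f5 77
  t1: 77 f5 de 4e b4 56 2b f2

RES = [ 0x77  0xf5  0xde  0x4e  0xb4  0x56  0x2b  0xf2 ]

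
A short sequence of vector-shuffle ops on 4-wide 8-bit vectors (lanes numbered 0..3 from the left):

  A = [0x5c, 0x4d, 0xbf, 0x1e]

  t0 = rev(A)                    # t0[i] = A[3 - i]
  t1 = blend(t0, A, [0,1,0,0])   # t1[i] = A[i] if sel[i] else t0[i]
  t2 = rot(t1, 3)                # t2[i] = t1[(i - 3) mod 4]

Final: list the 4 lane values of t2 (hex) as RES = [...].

RES = [ 0x4d  0x4d  0x5c  0x1e ]

→ t0 |1e|bf|4d|5c|
→ t1 |1e|4d|4d|5c|
→ t2 |4d|4d|5c|1e|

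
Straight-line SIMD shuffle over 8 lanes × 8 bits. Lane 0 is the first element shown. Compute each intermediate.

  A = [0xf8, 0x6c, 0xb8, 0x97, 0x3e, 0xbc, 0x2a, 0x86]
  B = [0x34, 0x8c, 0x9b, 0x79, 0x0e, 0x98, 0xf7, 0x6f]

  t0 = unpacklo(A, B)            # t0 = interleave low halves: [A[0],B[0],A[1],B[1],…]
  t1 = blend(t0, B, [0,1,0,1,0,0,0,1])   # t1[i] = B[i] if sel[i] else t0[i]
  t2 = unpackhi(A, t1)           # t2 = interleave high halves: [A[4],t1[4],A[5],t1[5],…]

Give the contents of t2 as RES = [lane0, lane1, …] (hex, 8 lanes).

t0 = [0xf8, 0x34, 0x6c, 0x8c, 0xb8, 0x9b, 0x97, 0x79]
t1 = [0xf8, 0x8c, 0x6c, 0x79, 0xb8, 0x9b, 0x97, 0x6f]
t2 = [0x3e, 0xb8, 0xbc, 0x9b, 0x2a, 0x97, 0x86, 0x6f]

RES = [ 0x3e  0xb8  0xbc  0x9b  0x2a  0x97  0x86  0x6f ]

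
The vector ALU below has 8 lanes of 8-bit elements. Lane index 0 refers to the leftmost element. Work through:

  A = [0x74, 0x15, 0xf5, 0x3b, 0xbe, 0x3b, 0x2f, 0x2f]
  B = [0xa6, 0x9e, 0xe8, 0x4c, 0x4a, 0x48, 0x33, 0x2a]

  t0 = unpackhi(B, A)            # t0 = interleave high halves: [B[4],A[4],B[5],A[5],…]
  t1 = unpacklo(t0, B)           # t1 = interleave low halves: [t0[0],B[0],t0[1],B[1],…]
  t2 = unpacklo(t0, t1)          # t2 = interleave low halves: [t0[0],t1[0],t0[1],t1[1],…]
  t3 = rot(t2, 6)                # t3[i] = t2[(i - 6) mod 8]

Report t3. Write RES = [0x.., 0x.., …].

RES = [ 0xbe  0xa6  0x48  0xbe  0x3b  0x9e  0x4a  0x4a ]

→ t0 |4a|be|48|3b|33|2f|2a|2f|
→ t1 |4a|a6|be|9e|48|e8|3b|4c|
→ t2 |4a|4a|be|a6|48|be|3b|9e|
→ t3 |be|a6|48|be|3b|9e|4a|4a|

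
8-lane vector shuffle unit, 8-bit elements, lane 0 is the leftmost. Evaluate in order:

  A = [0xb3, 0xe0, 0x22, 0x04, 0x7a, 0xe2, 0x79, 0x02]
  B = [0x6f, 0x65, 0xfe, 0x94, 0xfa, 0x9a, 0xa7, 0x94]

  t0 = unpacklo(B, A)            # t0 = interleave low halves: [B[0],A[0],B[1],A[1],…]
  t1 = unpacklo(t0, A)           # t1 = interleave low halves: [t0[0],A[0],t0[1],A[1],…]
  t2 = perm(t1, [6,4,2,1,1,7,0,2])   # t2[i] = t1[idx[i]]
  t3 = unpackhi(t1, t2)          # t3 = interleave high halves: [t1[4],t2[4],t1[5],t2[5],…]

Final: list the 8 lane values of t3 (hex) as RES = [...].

RES = [ 0x65  0xb3  0x22  0x04  0xe0  0x6f  0x04  0xb3 ]

→ t0 |6f|b3|65|e0|fe|22|94|04|
→ t1 |6f|b3|b3|e0|65|22|e0|04|
→ t2 |e0|65|b3|b3|b3|04|6f|b3|
→ t3 |65|b3|22|04|e0|6f|04|b3|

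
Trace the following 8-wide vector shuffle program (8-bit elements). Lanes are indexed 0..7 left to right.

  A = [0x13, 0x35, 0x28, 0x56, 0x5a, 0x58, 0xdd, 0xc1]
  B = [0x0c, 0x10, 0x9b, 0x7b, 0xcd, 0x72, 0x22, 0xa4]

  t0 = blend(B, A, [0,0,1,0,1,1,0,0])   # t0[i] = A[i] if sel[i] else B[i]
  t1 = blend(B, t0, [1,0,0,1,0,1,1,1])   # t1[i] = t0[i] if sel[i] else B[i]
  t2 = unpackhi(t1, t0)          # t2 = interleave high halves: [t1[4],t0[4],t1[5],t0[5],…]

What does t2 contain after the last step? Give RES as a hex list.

RES = [ 0xcd  0x5a  0x58  0x58  0x22  0x22  0xa4  0xa4 ]

→ t0 |0c|10|28|7b|5a|58|22|a4|
→ t1 |0c|10|9b|7b|cd|58|22|a4|
→ t2 |cd|5a|58|58|22|22|a4|a4|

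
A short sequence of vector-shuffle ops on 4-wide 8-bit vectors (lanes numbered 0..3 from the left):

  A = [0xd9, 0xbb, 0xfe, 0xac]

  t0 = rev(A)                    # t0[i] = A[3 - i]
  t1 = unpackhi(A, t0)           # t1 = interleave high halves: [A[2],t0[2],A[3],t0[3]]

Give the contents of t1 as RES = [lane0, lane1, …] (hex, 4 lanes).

→ t0 |ac|fe|bb|d9|
→ t1 |fe|bb|ac|d9|

RES = [ 0xfe  0xbb  0xac  0xd9 ]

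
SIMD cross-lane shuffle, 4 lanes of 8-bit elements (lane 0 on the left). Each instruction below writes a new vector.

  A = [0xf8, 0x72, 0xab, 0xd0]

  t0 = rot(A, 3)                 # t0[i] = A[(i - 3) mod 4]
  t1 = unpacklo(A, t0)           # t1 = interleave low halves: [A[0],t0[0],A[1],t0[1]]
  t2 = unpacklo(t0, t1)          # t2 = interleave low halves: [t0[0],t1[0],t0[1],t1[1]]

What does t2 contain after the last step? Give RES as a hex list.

RES = [ 0x72  0xf8  0xab  0x72 ]

→ t0 |72|ab|d0|f8|
→ t1 |f8|72|72|ab|
→ t2 |72|f8|ab|72|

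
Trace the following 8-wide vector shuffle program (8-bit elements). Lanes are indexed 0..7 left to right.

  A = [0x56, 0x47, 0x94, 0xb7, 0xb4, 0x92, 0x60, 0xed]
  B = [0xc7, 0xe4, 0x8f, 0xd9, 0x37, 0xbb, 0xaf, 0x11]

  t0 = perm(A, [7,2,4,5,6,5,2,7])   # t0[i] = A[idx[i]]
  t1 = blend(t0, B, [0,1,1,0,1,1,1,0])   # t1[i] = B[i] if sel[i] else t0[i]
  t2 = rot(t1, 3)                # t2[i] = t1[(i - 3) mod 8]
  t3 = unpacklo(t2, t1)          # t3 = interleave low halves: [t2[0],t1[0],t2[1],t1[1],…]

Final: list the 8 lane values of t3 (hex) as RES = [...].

→ t0 |ed|94|b4|92|60|92|94|ed|
→ t1 |ed|e4|8f|92|37|bb|af|ed|
→ t2 |bb|af|ed|ed|e4|8f|92|37|
→ t3 |bb|ed|af|e4|ed|8f|ed|92|

RES = [0xbb, 0xed, 0xaf, 0xe4, 0xed, 0x8f, 0xed, 0x92]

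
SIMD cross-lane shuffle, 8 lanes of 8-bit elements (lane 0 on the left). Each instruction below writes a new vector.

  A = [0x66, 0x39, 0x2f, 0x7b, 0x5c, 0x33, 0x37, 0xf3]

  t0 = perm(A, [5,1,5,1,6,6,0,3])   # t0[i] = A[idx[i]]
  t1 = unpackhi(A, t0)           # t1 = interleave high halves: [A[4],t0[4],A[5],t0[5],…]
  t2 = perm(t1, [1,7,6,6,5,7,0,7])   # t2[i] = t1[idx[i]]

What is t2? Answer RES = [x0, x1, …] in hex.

t0 = [0x33, 0x39, 0x33, 0x39, 0x37, 0x37, 0x66, 0x7b]
t1 = [0x5c, 0x37, 0x33, 0x37, 0x37, 0x66, 0xf3, 0x7b]
t2 = [0x37, 0x7b, 0xf3, 0xf3, 0x66, 0x7b, 0x5c, 0x7b]

RES = [0x37, 0x7b, 0xf3, 0xf3, 0x66, 0x7b, 0x5c, 0x7b]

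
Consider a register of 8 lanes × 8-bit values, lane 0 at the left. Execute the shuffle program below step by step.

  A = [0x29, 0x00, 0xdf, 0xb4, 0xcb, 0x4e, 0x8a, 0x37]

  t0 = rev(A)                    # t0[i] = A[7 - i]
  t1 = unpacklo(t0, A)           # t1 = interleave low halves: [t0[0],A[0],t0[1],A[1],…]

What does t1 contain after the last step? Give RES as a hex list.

RES = [0x37, 0x29, 0x8a, 0x00, 0x4e, 0xdf, 0xcb, 0xb4]

t0 = [0x37, 0x8a, 0x4e, 0xcb, 0xb4, 0xdf, 0x00, 0x29]
t1 = [0x37, 0x29, 0x8a, 0x00, 0x4e, 0xdf, 0xcb, 0xb4]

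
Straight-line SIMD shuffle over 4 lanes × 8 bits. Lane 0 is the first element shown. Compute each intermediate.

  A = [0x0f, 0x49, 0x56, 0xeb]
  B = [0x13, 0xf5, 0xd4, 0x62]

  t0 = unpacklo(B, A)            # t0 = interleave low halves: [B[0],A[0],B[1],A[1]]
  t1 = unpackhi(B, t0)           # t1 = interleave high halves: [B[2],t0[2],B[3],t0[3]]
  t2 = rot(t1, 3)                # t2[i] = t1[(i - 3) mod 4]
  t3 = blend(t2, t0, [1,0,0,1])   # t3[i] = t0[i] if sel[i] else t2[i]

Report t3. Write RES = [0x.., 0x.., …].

t0 = [0x13, 0x0f, 0xf5, 0x49]
t1 = [0xd4, 0xf5, 0x62, 0x49]
t2 = [0xf5, 0x62, 0x49, 0xd4]
t3 = [0x13, 0x62, 0x49, 0x49]

RES = [ 0x13  0x62  0x49  0x49 ]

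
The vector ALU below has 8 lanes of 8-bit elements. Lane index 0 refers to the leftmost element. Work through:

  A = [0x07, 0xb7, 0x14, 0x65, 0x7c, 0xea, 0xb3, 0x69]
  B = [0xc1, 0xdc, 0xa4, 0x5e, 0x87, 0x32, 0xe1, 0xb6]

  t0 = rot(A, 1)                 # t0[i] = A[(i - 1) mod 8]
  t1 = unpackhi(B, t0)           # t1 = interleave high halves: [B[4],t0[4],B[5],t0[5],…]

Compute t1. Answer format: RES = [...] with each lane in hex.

t0 = [0x69, 0x07, 0xb7, 0x14, 0x65, 0x7c, 0xea, 0xb3]
t1 = [0x87, 0x65, 0x32, 0x7c, 0xe1, 0xea, 0xb6, 0xb3]

RES = [ 0x87  0x65  0x32  0x7c  0xe1  0xea  0xb6  0xb3 ]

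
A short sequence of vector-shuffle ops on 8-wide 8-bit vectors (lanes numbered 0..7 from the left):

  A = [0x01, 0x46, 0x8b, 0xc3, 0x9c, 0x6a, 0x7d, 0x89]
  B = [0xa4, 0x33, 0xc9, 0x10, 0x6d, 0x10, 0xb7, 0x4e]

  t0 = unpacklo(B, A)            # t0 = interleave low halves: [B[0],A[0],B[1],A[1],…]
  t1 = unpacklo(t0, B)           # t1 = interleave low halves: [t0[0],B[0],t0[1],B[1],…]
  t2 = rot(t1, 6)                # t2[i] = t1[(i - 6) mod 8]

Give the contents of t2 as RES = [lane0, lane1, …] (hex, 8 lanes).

RES = [0x01, 0x33, 0x33, 0xc9, 0x46, 0x10, 0xa4, 0xa4]

→ t0 |a4|01|33|46|c9|8b|10|c3|
→ t1 |a4|a4|01|33|33|c9|46|10|
→ t2 |01|33|33|c9|46|10|a4|a4|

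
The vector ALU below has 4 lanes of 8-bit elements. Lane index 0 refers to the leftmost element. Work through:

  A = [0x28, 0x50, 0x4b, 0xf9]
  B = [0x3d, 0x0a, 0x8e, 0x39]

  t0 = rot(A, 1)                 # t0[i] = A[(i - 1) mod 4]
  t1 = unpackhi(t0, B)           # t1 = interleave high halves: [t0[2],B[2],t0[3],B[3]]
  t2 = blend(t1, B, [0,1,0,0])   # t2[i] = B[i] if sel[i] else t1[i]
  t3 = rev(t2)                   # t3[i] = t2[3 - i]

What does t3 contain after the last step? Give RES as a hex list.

RES = [0x39, 0x4b, 0x0a, 0x50]

t0 = [0xf9, 0x28, 0x50, 0x4b]
t1 = [0x50, 0x8e, 0x4b, 0x39]
t2 = [0x50, 0x0a, 0x4b, 0x39]
t3 = [0x39, 0x4b, 0x0a, 0x50]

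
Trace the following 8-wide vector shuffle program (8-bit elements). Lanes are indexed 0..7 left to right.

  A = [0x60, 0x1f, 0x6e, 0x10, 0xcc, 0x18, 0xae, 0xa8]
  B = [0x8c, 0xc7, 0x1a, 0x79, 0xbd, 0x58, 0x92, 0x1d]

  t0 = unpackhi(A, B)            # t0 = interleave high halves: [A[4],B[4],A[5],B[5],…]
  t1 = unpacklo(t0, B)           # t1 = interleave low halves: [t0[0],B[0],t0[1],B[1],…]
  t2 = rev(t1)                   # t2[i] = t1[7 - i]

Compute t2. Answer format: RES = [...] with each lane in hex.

RES = [0x79, 0x58, 0x1a, 0x18, 0xc7, 0xbd, 0x8c, 0xcc]

t0 = [0xcc, 0xbd, 0x18, 0x58, 0xae, 0x92, 0xa8, 0x1d]
t1 = [0xcc, 0x8c, 0xbd, 0xc7, 0x18, 0x1a, 0x58, 0x79]
t2 = [0x79, 0x58, 0x1a, 0x18, 0xc7, 0xbd, 0x8c, 0xcc]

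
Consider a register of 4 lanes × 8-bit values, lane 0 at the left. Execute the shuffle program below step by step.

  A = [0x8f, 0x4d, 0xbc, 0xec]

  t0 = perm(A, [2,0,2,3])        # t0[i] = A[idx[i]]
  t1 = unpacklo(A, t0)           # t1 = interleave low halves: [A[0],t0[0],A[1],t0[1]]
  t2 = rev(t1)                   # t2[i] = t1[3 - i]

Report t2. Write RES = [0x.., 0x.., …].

RES = [0x8f, 0x4d, 0xbc, 0x8f]

t0 = [0xbc, 0x8f, 0xbc, 0xec]
t1 = [0x8f, 0xbc, 0x4d, 0x8f]
t2 = [0x8f, 0x4d, 0xbc, 0x8f]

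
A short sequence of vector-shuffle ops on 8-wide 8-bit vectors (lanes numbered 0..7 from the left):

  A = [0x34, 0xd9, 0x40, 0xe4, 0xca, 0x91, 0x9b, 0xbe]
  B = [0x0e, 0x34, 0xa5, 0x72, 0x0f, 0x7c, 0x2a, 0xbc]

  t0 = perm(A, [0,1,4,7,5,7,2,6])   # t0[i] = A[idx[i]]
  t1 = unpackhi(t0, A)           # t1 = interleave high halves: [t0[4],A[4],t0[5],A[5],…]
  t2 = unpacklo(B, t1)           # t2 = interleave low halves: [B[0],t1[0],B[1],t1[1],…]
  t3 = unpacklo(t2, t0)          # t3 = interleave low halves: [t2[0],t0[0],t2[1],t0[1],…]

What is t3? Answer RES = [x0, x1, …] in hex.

RES = [0x0e, 0x34, 0x91, 0xd9, 0x34, 0xca, 0xca, 0xbe]

  t0: 34 d9 ca be 91 be 40 9b
  t1: 91 ca be 91 40 9b 9b be
  t2: 0e 91 34 ca a5 be 72 91
  t3: 0e 34 91 d9 34 ca ca be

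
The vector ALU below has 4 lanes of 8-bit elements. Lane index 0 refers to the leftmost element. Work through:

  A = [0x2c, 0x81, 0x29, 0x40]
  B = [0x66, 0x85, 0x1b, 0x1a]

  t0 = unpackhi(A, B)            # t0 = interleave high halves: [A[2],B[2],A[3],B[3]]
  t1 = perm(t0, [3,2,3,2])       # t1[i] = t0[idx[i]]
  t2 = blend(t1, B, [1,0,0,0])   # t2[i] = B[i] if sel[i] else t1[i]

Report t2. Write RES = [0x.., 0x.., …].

RES = [ 0x66  0x40  0x1a  0x40 ]

  t0: 29 1b 40 1a
  t1: 1a 40 1a 40
  t2: 66 40 1a 40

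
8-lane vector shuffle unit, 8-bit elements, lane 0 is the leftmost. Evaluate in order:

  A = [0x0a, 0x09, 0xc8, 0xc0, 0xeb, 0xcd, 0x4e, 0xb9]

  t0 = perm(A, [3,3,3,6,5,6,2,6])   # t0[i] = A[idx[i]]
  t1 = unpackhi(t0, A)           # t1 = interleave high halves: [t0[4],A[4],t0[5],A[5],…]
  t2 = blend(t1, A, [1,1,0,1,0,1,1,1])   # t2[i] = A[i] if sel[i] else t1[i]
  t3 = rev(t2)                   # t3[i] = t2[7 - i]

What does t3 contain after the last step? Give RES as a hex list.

→ t0 |c0|c0|c0|4e|cd|4e|c8|4e|
→ t1 |cd|eb|4e|cd|c8|4e|4e|b9|
→ t2 |0a|09|4e|c0|c8|cd|4e|b9|
→ t3 |b9|4e|cd|c8|c0|4e|09|0a|

RES = [ 0xb9  0x4e  0xcd  0xc8  0xc0  0x4e  0x09  0x0a ]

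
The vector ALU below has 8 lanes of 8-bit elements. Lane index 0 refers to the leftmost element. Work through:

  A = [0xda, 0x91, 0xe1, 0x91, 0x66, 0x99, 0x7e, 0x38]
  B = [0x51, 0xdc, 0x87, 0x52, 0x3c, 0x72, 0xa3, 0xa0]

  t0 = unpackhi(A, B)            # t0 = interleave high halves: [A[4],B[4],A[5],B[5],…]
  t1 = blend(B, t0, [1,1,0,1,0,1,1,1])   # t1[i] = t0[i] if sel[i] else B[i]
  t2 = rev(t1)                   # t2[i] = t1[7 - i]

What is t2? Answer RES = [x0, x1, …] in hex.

RES = [ 0xa0  0x38  0xa3  0x3c  0x72  0x87  0x3c  0x66 ]

  t0: 66 3c 99 72 7e a3 38 a0
  t1: 66 3c 87 72 3c a3 38 a0
  t2: a0 38 a3 3c 72 87 3c 66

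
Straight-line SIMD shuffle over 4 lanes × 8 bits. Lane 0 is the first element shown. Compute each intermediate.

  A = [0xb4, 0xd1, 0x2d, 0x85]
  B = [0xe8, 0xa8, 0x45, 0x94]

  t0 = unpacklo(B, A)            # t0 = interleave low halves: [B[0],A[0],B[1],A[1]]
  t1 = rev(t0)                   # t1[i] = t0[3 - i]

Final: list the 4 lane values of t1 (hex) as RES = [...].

RES = [ 0xd1  0xa8  0xb4  0xe8 ]

→ t0 |e8|b4|a8|d1|
→ t1 |d1|a8|b4|e8|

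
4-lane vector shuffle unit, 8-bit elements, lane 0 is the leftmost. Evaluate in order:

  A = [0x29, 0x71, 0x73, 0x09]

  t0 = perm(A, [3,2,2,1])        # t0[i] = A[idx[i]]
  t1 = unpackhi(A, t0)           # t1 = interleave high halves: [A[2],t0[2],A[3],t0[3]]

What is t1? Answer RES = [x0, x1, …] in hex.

→ t0 |09|73|73|71|
→ t1 |73|73|09|71|

RES = [0x73, 0x73, 0x09, 0x71]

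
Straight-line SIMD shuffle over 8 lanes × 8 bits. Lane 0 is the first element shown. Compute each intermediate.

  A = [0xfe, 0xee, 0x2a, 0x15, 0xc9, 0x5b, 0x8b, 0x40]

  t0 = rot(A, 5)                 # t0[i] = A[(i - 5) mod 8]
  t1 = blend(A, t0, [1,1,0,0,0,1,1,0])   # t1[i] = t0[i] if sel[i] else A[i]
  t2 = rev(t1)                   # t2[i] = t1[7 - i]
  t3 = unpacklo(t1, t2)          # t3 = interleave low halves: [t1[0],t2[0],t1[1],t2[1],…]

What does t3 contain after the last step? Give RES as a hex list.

t0 = [0x15, 0xc9, 0x5b, 0x8b, 0x40, 0xfe, 0xee, 0x2a]
t1 = [0x15, 0xc9, 0x2a, 0x15, 0xc9, 0xfe, 0xee, 0x40]
t2 = [0x40, 0xee, 0xfe, 0xc9, 0x15, 0x2a, 0xc9, 0x15]
t3 = [0x15, 0x40, 0xc9, 0xee, 0x2a, 0xfe, 0x15, 0xc9]

RES = [ 0x15  0x40  0xc9  0xee  0x2a  0xfe  0x15  0xc9 ]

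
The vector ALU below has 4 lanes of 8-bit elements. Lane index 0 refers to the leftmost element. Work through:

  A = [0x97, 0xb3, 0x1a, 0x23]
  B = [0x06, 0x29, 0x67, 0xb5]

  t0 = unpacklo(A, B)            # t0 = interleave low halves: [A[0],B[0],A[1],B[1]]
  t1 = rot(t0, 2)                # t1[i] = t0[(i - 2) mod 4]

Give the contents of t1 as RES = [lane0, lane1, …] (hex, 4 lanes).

t0 = [0x97, 0x06, 0xb3, 0x29]
t1 = [0xb3, 0x29, 0x97, 0x06]

RES = [0xb3, 0x29, 0x97, 0x06]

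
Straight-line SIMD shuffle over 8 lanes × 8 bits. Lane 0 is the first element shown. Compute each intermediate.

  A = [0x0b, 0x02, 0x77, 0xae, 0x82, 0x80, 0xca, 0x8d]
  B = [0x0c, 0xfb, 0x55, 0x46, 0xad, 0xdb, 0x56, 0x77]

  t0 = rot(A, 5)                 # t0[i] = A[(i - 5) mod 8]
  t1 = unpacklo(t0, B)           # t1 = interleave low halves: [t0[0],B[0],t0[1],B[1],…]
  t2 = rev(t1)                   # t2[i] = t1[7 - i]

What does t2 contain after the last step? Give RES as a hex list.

  t0: ae 82 80 ca 8d 0b 02 77
  t1: ae 0c 82 fb 80 55 ca 46
  t2: 46 ca 55 80 fb 82 0c ae

RES = [ 0x46  0xca  0x55  0x80  0xfb  0x82  0x0c  0xae ]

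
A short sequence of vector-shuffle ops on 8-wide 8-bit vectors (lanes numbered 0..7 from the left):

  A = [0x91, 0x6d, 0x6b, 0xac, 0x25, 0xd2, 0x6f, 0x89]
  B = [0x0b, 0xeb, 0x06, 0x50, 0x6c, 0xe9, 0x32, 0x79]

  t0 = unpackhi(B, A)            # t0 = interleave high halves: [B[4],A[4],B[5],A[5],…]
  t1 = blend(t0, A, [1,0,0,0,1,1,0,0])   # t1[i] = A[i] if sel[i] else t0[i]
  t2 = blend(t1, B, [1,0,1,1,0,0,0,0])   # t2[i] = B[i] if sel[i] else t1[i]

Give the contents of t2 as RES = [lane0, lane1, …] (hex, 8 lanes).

→ t0 |6c|25|e9|d2|32|6f|79|89|
→ t1 |91|25|e9|d2|25|d2|79|89|
→ t2 |0b|25|06|50|25|d2|79|89|

RES = [0x0b, 0x25, 0x06, 0x50, 0x25, 0xd2, 0x79, 0x89]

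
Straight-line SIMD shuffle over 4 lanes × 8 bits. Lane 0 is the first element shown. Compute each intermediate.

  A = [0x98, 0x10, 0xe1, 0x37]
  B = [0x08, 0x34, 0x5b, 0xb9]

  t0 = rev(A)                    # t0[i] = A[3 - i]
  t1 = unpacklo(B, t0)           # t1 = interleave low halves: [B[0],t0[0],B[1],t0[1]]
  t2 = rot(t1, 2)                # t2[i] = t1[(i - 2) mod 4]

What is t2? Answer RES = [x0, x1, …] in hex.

RES = [0x34, 0xe1, 0x08, 0x37]

  t0: 37 e1 10 98
  t1: 08 37 34 e1
  t2: 34 e1 08 37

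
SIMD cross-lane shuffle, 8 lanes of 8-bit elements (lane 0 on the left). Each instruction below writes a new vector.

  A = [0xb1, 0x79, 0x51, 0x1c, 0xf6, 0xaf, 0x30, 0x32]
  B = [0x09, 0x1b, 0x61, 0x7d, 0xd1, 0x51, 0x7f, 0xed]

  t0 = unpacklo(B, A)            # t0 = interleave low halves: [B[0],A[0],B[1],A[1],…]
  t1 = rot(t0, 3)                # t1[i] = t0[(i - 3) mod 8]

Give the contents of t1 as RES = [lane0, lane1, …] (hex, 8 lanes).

  t0: 09 b1 1b 79 61 51 7d 1c
  t1: 51 7d 1c 09 b1 1b 79 61

RES = [ 0x51  0x7d  0x1c  0x09  0xb1  0x1b  0x79  0x61 ]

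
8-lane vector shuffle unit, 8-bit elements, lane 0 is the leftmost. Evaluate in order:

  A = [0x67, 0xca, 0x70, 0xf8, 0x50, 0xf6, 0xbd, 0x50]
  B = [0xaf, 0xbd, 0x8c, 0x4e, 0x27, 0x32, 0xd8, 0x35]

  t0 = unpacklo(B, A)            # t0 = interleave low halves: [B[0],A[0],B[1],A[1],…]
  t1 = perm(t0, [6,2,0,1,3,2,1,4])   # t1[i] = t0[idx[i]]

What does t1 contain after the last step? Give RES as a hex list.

RES = [0x4e, 0xbd, 0xaf, 0x67, 0xca, 0xbd, 0x67, 0x8c]

  t0: af 67 bd ca 8c 70 4e f8
  t1: 4e bd af 67 ca bd 67 8c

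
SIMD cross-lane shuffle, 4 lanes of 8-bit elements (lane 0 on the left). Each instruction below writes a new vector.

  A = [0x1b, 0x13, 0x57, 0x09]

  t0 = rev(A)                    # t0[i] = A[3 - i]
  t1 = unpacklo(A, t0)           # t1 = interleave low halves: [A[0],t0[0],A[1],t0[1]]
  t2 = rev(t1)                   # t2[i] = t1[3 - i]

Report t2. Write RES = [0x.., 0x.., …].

RES = [0x57, 0x13, 0x09, 0x1b]

t0 = [0x09, 0x57, 0x13, 0x1b]
t1 = [0x1b, 0x09, 0x13, 0x57]
t2 = [0x57, 0x13, 0x09, 0x1b]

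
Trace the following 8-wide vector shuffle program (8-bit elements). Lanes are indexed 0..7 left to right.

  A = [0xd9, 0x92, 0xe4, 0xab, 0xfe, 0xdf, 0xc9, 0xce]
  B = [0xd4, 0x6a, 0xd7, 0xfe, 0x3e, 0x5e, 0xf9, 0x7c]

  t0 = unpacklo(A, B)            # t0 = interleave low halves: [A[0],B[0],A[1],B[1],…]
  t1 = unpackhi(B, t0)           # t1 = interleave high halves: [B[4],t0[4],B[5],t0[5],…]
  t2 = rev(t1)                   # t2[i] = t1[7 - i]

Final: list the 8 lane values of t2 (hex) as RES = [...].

  t0: d9 d4 92 6a e4 d7 ab fe
  t1: 3e e4 5e d7 f9 ab 7c fe
  t2: fe 7c ab f9 d7 5e e4 3e

RES = [0xfe, 0x7c, 0xab, 0xf9, 0xd7, 0x5e, 0xe4, 0x3e]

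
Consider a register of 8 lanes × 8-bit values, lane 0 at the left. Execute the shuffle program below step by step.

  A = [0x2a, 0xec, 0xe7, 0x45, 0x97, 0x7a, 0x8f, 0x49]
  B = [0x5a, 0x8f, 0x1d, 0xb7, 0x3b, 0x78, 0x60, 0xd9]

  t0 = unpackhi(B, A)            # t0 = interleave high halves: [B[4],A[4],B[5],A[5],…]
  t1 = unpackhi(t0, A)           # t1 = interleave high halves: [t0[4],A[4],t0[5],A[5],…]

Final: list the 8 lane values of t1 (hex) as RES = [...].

RES = [ 0x60  0x97  0x8f  0x7a  0xd9  0x8f  0x49  0x49 ]

t0 = [0x3b, 0x97, 0x78, 0x7a, 0x60, 0x8f, 0xd9, 0x49]
t1 = [0x60, 0x97, 0x8f, 0x7a, 0xd9, 0x8f, 0x49, 0x49]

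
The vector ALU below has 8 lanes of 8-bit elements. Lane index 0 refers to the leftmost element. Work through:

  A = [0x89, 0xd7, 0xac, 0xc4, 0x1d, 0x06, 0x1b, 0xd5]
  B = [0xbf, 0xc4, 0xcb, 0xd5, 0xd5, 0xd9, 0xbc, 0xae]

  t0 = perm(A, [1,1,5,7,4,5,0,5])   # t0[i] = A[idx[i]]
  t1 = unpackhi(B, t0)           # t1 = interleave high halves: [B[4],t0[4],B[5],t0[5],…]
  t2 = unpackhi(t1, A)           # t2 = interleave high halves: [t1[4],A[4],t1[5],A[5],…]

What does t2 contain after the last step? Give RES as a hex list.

RES = [0xbc, 0x1d, 0x89, 0x06, 0xae, 0x1b, 0x06, 0xd5]

  t0: d7 d7 06 d5 1d 06 89 06
  t1: d5 1d d9 06 bc 89 ae 06
  t2: bc 1d 89 06 ae 1b 06 d5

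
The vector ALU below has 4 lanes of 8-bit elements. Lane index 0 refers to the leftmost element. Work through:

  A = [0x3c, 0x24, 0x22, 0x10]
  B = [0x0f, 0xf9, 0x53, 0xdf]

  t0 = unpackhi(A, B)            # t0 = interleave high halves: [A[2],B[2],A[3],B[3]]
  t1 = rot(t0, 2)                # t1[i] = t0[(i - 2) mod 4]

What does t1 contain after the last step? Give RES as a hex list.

  t0: 22 53 10 df
  t1: 10 df 22 53

RES = [ 0x10  0xdf  0x22  0x53 ]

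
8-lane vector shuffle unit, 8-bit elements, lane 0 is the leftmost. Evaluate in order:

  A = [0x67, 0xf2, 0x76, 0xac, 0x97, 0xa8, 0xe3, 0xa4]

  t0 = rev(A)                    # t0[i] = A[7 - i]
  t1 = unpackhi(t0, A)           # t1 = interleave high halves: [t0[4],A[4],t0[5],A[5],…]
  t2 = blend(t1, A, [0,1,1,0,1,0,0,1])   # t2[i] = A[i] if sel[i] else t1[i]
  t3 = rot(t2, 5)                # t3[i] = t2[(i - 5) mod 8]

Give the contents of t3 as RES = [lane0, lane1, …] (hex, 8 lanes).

t0 = [0xa4, 0xe3, 0xa8, 0x97, 0xac, 0x76, 0xf2, 0x67]
t1 = [0xac, 0x97, 0x76, 0xa8, 0xf2, 0xe3, 0x67, 0xa4]
t2 = [0xac, 0xf2, 0x76, 0xa8, 0x97, 0xe3, 0x67, 0xa4]
t3 = [0xa8, 0x97, 0xe3, 0x67, 0xa4, 0xac, 0xf2, 0x76]

RES = [0xa8, 0x97, 0xe3, 0x67, 0xa4, 0xac, 0xf2, 0x76]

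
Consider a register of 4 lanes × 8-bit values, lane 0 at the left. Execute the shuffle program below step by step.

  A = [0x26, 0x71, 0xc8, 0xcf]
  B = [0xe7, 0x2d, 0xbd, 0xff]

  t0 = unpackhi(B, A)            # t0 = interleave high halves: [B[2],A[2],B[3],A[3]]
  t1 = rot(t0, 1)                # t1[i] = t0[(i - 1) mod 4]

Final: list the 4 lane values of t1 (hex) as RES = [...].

  t0: bd c8 ff cf
  t1: cf bd c8 ff

RES = [ 0xcf  0xbd  0xc8  0xff ]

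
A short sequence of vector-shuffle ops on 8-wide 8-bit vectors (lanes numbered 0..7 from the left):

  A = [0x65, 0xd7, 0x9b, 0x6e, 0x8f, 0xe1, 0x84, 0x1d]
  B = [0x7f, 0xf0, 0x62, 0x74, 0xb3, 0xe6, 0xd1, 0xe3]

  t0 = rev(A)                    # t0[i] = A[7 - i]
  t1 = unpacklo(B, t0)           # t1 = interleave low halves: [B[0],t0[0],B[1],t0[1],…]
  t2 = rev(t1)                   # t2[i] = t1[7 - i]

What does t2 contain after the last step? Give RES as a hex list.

RES = [ 0x8f  0x74  0xe1  0x62  0x84  0xf0  0x1d  0x7f ]

  t0: 1d 84 e1 8f 6e 9b d7 65
  t1: 7f 1d f0 84 62 e1 74 8f
  t2: 8f 74 e1 62 84 f0 1d 7f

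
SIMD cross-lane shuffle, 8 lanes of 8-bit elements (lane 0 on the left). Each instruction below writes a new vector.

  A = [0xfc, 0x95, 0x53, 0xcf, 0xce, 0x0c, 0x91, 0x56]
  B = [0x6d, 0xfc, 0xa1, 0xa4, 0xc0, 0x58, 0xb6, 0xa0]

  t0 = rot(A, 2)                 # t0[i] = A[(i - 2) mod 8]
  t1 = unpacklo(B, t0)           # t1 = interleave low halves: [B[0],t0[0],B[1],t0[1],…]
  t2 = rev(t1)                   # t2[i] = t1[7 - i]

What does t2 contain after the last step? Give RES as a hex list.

RES = [0x95, 0xa4, 0xfc, 0xa1, 0x56, 0xfc, 0x91, 0x6d]

→ t0 |91|56|fc|95|53|cf|ce|0c|
→ t1 |6d|91|fc|56|a1|fc|a4|95|
→ t2 |95|a4|fc|a1|56|fc|91|6d|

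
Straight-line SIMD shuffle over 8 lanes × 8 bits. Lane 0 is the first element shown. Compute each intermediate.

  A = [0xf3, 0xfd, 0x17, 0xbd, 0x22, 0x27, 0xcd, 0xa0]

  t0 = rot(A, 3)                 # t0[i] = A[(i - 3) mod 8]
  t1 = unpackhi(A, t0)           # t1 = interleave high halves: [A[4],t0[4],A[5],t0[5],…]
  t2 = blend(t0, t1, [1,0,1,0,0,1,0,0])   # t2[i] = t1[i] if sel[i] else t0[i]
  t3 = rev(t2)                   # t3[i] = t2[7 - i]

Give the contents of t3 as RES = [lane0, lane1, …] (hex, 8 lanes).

RES = [0x22, 0xbd, 0xbd, 0xfd, 0xf3, 0x27, 0xcd, 0x22]

t0 = [0x27, 0xcd, 0xa0, 0xf3, 0xfd, 0x17, 0xbd, 0x22]
t1 = [0x22, 0xfd, 0x27, 0x17, 0xcd, 0xbd, 0xa0, 0x22]
t2 = [0x22, 0xcd, 0x27, 0xf3, 0xfd, 0xbd, 0xbd, 0x22]
t3 = [0x22, 0xbd, 0xbd, 0xfd, 0xf3, 0x27, 0xcd, 0x22]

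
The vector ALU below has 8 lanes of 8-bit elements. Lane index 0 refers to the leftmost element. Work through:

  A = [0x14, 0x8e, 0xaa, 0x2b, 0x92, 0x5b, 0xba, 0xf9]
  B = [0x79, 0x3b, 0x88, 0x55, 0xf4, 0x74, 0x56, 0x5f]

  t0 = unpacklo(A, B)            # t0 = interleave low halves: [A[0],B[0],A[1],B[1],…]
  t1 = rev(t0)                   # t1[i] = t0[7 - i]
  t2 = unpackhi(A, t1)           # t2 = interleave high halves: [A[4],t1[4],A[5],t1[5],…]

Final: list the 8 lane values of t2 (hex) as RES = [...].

RES = [0x92, 0x3b, 0x5b, 0x8e, 0xba, 0x79, 0xf9, 0x14]

t0 = [0x14, 0x79, 0x8e, 0x3b, 0xaa, 0x88, 0x2b, 0x55]
t1 = [0x55, 0x2b, 0x88, 0xaa, 0x3b, 0x8e, 0x79, 0x14]
t2 = [0x92, 0x3b, 0x5b, 0x8e, 0xba, 0x79, 0xf9, 0x14]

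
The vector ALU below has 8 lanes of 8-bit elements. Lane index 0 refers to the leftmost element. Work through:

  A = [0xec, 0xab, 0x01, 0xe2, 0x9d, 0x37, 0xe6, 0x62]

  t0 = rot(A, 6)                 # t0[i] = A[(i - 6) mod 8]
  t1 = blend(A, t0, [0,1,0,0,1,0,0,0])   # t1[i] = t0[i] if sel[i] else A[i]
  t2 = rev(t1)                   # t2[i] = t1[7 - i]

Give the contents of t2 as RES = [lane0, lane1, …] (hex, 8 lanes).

RES = [0x62, 0xe6, 0x37, 0xe6, 0xe2, 0x01, 0xe2, 0xec]

t0 = [0x01, 0xe2, 0x9d, 0x37, 0xe6, 0x62, 0xec, 0xab]
t1 = [0xec, 0xe2, 0x01, 0xe2, 0xe6, 0x37, 0xe6, 0x62]
t2 = [0x62, 0xe6, 0x37, 0xe6, 0xe2, 0x01, 0xe2, 0xec]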